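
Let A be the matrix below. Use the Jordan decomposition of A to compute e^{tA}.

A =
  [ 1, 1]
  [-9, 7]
e^{tA} =
  [-3*t*exp(4*t) + exp(4*t), t*exp(4*t)]
  [-9*t*exp(4*t), 3*t*exp(4*t) + exp(4*t)]

Strategy: write A = P · J · P⁻¹ where J is a Jordan canonical form, so e^{tA} = P · e^{tJ} · P⁻¹, and e^{tJ} can be computed block-by-block.

A has Jordan form
J =
  [4, 1]
  [0, 4]
(up to reordering of blocks).

Per-block formulas:
  For a 2×2 Jordan block J_2(4): exp(t · J_2(4)) = e^(4t)·(I + t·N), where N is the 2×2 nilpotent shift.

After assembling e^{tJ} and conjugating by P, we get:

e^{tA} =
  [-3*t*exp(4*t) + exp(4*t), t*exp(4*t)]
  [-9*t*exp(4*t), 3*t*exp(4*t) + exp(4*t)]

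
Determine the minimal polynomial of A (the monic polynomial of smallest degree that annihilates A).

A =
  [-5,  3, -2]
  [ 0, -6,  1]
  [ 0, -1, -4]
x^3 + 15*x^2 + 75*x + 125

The characteristic polynomial is χ_A(x) = (x + 5)^3, so the eigenvalues are known. The minimal polynomial is
  m_A(x) = Π_λ (x − λ)^{k_λ}
where k_λ is the size of the *largest* Jordan block for λ (equivalently, the smallest k with (A − λI)^k v = 0 for every generalised eigenvector v of λ).

  λ = -5: largest Jordan block has size 3, contributing (x + 5)^3

So m_A(x) = (x + 5)^3 = x^3 + 15*x^2 + 75*x + 125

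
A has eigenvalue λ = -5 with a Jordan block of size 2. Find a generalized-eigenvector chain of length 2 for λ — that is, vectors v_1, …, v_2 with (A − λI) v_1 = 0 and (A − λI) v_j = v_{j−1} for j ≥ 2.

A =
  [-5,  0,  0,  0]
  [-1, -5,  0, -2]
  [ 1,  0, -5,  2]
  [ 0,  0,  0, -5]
A Jordan chain for λ = -5 of length 2:
v_1 = (0, -1, 1, 0)ᵀ
v_2 = (1, 0, 0, 0)ᵀ

Let N = A − (-5)·I. We want v_2 with N^2 v_2 = 0 but N^1 v_2 ≠ 0; then v_{j-1} := N · v_j for j = 2, …, 2.

Pick v_2 = (1, 0, 0, 0)ᵀ.
Then v_1 = N · v_2 = (0, -1, 1, 0)ᵀ.

Sanity check: (A − (-5)·I) v_1 = (0, 0, 0, 0)ᵀ = 0. ✓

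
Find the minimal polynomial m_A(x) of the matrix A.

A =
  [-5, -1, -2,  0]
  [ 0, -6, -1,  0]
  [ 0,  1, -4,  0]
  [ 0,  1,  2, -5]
x^3 + 15*x^2 + 75*x + 125

The characteristic polynomial is χ_A(x) = (x + 5)^4, so the eigenvalues are known. The minimal polynomial is
  m_A(x) = Π_λ (x − λ)^{k_λ}
where k_λ is the size of the *largest* Jordan block for λ (equivalently, the smallest k with (A − λI)^k v = 0 for every generalised eigenvector v of λ).

  λ = -5: largest Jordan block has size 3, contributing (x + 5)^3

So m_A(x) = (x + 5)^3 = x^3 + 15*x^2 + 75*x + 125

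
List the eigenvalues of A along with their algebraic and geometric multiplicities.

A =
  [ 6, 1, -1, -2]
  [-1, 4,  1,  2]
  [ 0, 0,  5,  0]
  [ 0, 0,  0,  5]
λ = 5: alg = 4, geom = 3

Step 1 — factor the characteristic polynomial to read off the algebraic multiplicities:
  χ_A(x) = (x - 5)^4

Step 2 — compute geometric multiplicities via the rank-nullity identity g(λ) = n − rank(A − λI):
  rank(A − (5)·I) = 1, so dim ker(A − (5)·I) = n − 1 = 3

Summary:
  λ = 5: algebraic multiplicity = 4, geometric multiplicity = 3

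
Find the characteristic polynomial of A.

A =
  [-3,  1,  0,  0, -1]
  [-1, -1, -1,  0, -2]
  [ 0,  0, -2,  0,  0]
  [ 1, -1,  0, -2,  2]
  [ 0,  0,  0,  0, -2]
x^5 + 10*x^4 + 40*x^3 + 80*x^2 + 80*x + 32

Expanding det(x·I − A) (e.g. by cofactor expansion or by noting that A is similar to its Jordan form J, which has the same characteristic polynomial as A) gives
  χ_A(x) = x^5 + 10*x^4 + 40*x^3 + 80*x^2 + 80*x + 32
which factors as (x + 2)^5. The eigenvalues (with algebraic multiplicities) are λ = -2 with multiplicity 5.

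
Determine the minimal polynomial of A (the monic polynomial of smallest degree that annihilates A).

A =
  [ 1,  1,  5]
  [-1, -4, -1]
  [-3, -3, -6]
x^3 + 9*x^2 + 27*x + 27

The characteristic polynomial is χ_A(x) = (x + 3)^3, so the eigenvalues are known. The minimal polynomial is
  m_A(x) = Π_λ (x − λ)^{k_λ}
where k_λ is the size of the *largest* Jordan block for λ (equivalently, the smallest k with (A − λI)^k v = 0 for every generalised eigenvector v of λ).

  λ = -3: largest Jordan block has size 3, contributing (x + 3)^3

So m_A(x) = (x + 3)^3 = x^3 + 9*x^2 + 27*x + 27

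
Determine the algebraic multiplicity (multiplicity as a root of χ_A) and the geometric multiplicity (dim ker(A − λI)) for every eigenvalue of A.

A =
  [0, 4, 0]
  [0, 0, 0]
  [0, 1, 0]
λ = 0: alg = 3, geom = 2

Step 1 — factor the characteristic polynomial to read off the algebraic multiplicities:
  χ_A(x) = x^3

Step 2 — compute geometric multiplicities via the rank-nullity identity g(λ) = n − rank(A − λI):
  rank(A − (0)·I) = 1, so dim ker(A − (0)·I) = n − 1 = 2

Summary:
  λ = 0: algebraic multiplicity = 3, geometric multiplicity = 2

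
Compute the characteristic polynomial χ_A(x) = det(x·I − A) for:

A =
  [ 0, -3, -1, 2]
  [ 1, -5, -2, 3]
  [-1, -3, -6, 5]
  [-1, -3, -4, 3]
x^4 + 8*x^3 + 24*x^2 + 32*x + 16

Expanding det(x·I − A) (e.g. by cofactor expansion or by noting that A is similar to its Jordan form J, which has the same characteristic polynomial as A) gives
  χ_A(x) = x^4 + 8*x^3 + 24*x^2 + 32*x + 16
which factors as (x + 2)^4. The eigenvalues (with algebraic multiplicities) are λ = -2 with multiplicity 4.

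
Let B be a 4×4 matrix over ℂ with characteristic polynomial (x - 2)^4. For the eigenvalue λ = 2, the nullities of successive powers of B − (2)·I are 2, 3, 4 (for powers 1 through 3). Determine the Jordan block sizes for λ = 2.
Block sizes for λ = 2: [3, 1]

From the dimensions of kernels of powers, the number of Jordan blocks of size at least j is d_j − d_{j−1} where d_j = dim ker(N^j) (with d_0 = 0). Computing the differences gives [2, 1, 1].
The number of blocks of size exactly k is (#blocks of size ≥ k) − (#blocks of size ≥ k + 1), so the partition is: 1 block(s) of size 1, 1 block(s) of size 3.
In nonincreasing order the block sizes are [3, 1].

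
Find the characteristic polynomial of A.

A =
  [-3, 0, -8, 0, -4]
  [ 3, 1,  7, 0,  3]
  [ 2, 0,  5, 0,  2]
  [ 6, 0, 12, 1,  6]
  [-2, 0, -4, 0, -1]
x^5 - 3*x^4 + 2*x^3 + 2*x^2 - 3*x + 1

Expanding det(x·I − A) (e.g. by cofactor expansion or by noting that A is similar to its Jordan form J, which has the same characteristic polynomial as A) gives
  χ_A(x) = x^5 - 3*x^4 + 2*x^3 + 2*x^2 - 3*x + 1
which factors as (x - 1)^4*(x + 1). The eigenvalues (with algebraic multiplicities) are λ = -1 with multiplicity 1, λ = 1 with multiplicity 4.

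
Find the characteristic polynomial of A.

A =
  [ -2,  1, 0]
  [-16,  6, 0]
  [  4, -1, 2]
x^3 - 6*x^2 + 12*x - 8

Expanding det(x·I − A) (e.g. by cofactor expansion or by noting that A is similar to its Jordan form J, which has the same characteristic polynomial as A) gives
  χ_A(x) = x^3 - 6*x^2 + 12*x - 8
which factors as (x - 2)^3. The eigenvalues (with algebraic multiplicities) are λ = 2 with multiplicity 3.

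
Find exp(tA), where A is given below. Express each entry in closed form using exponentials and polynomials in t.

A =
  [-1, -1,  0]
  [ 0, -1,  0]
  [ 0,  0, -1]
e^{tA} =
  [exp(-t), -t*exp(-t), 0]
  [0, exp(-t), 0]
  [0, 0, exp(-t)]

Strategy: write A = P · J · P⁻¹ where J is a Jordan canonical form, so e^{tA} = P · e^{tJ} · P⁻¹, and e^{tJ} can be computed block-by-block.

A has Jordan form
J =
  [-1,  1,  0]
  [ 0, -1,  0]
  [ 0,  0, -1]
(up to reordering of blocks).

Per-block formulas:
  For a 1×1 block at λ = -1: exp(t · [-1]) = [e^(-1t)].
  For a 2×2 Jordan block J_2(-1): exp(t · J_2(-1)) = e^(-1t)·(I + t·N), where N is the 2×2 nilpotent shift.

After assembling e^{tJ} and conjugating by P, we get:

e^{tA} =
  [exp(-t), -t*exp(-t), 0]
  [0, exp(-t), 0]
  [0, 0, exp(-t)]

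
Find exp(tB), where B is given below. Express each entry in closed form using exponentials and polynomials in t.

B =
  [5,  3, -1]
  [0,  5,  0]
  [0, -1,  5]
e^{tB} =
  [exp(5*t), t^2*exp(5*t)/2 + 3*t*exp(5*t), -t*exp(5*t)]
  [0, exp(5*t), 0]
  [0, -t*exp(5*t), exp(5*t)]

Strategy: write B = P · J · P⁻¹ where J is a Jordan canonical form, so e^{tB} = P · e^{tJ} · P⁻¹, and e^{tJ} can be computed block-by-block.

B has Jordan form
J =
  [5, 1, 0]
  [0, 5, 1]
  [0, 0, 5]
(up to reordering of blocks).

Per-block formulas:
  For a 3×3 Jordan block J_3(5): exp(t · J_3(5)) = e^(5t)·(I + t·N + (t^2/2)·N^2), where N is the 3×3 nilpotent shift.

After assembling e^{tJ} and conjugating by P, we get:

e^{tB} =
  [exp(5*t), t^2*exp(5*t)/2 + 3*t*exp(5*t), -t*exp(5*t)]
  [0, exp(5*t), 0]
  [0, -t*exp(5*t), exp(5*t)]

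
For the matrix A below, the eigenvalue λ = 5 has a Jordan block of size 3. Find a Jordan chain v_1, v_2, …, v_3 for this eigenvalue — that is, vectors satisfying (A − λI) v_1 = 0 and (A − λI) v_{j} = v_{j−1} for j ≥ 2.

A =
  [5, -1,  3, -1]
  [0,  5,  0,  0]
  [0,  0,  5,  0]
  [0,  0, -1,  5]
A Jordan chain for λ = 5 of length 3:
v_1 = (1, 0, 0, 0)ᵀ
v_2 = (3, 0, 0, -1)ᵀ
v_3 = (0, 0, 1, 0)ᵀ

Let N = A − (5)·I. We want v_3 with N^3 v_3 = 0 but N^2 v_3 ≠ 0; then v_{j-1} := N · v_j for j = 3, …, 2.

Pick v_3 = (0, 0, 1, 0)ᵀ.
Then v_2 = N · v_3 = (3, 0, 0, -1)ᵀ.
Then v_1 = N · v_2 = (1, 0, 0, 0)ᵀ.

Sanity check: (A − (5)·I) v_1 = (0, 0, 0, 0)ᵀ = 0. ✓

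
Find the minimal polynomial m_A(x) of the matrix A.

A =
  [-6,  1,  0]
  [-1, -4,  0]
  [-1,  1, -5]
x^2 + 10*x + 25

The characteristic polynomial is χ_A(x) = (x + 5)^3, so the eigenvalues are known. The minimal polynomial is
  m_A(x) = Π_λ (x − λ)^{k_λ}
where k_λ is the size of the *largest* Jordan block for λ (equivalently, the smallest k with (A − λI)^k v = 0 for every generalised eigenvector v of λ).

  λ = -5: largest Jordan block has size 2, contributing (x + 5)^2

So m_A(x) = (x + 5)^2 = x^2 + 10*x + 25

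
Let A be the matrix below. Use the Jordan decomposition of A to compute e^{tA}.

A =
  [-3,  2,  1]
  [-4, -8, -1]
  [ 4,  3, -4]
e^{tA} =
  [2*t*exp(-5*t) + exp(-5*t), t^2*exp(-5*t)/2 + 2*t*exp(-5*t), t^2*exp(-5*t)/2 + t*exp(-5*t)]
  [-4*t*exp(-5*t), -t^2*exp(-5*t) - 3*t*exp(-5*t) + exp(-5*t), -t^2*exp(-5*t) - t*exp(-5*t)]
  [4*t*exp(-5*t), t^2*exp(-5*t) + 3*t*exp(-5*t), t^2*exp(-5*t) + t*exp(-5*t) + exp(-5*t)]

Strategy: write A = P · J · P⁻¹ where J is a Jordan canonical form, so e^{tA} = P · e^{tJ} · P⁻¹, and e^{tJ} can be computed block-by-block.

A has Jordan form
J =
  [-5,  1,  0]
  [ 0, -5,  1]
  [ 0,  0, -5]
(up to reordering of blocks).

Per-block formulas:
  For a 3×3 Jordan block J_3(-5): exp(t · J_3(-5)) = e^(-5t)·(I + t·N + (t^2/2)·N^2), where N is the 3×3 nilpotent shift.

After assembling e^{tJ} and conjugating by P, we get:

e^{tA} =
  [2*t*exp(-5*t) + exp(-5*t), t^2*exp(-5*t)/2 + 2*t*exp(-5*t), t^2*exp(-5*t)/2 + t*exp(-5*t)]
  [-4*t*exp(-5*t), -t^2*exp(-5*t) - 3*t*exp(-5*t) + exp(-5*t), -t^2*exp(-5*t) - t*exp(-5*t)]
  [4*t*exp(-5*t), t^2*exp(-5*t) + 3*t*exp(-5*t), t^2*exp(-5*t) + t*exp(-5*t) + exp(-5*t)]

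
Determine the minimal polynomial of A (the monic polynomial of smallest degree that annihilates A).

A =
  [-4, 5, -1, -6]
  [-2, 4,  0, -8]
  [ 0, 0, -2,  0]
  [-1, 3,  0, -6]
x^3 + 6*x^2 + 12*x + 8

The characteristic polynomial is χ_A(x) = (x + 2)^4, so the eigenvalues are known. The minimal polynomial is
  m_A(x) = Π_λ (x − λ)^{k_λ}
where k_λ is the size of the *largest* Jordan block for λ (equivalently, the smallest k with (A − λI)^k v = 0 for every generalised eigenvector v of λ).

  λ = -2: largest Jordan block has size 3, contributing (x + 2)^3

So m_A(x) = (x + 2)^3 = x^3 + 6*x^2 + 12*x + 8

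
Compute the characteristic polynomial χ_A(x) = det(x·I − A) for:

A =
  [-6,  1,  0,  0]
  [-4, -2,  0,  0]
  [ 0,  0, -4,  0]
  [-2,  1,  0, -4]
x^4 + 16*x^3 + 96*x^2 + 256*x + 256

Expanding det(x·I − A) (e.g. by cofactor expansion or by noting that A is similar to its Jordan form J, which has the same characteristic polynomial as A) gives
  χ_A(x) = x^4 + 16*x^3 + 96*x^2 + 256*x + 256
which factors as (x + 4)^4. The eigenvalues (with algebraic multiplicities) are λ = -4 with multiplicity 4.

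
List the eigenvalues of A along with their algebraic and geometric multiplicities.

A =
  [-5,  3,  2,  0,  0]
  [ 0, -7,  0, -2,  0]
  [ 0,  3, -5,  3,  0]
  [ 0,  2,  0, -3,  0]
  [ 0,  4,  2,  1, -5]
λ = -5: alg = 5, geom = 3

Step 1 — factor the characteristic polynomial to read off the algebraic multiplicities:
  χ_A(x) = (x + 5)^5

Step 2 — compute geometric multiplicities via the rank-nullity identity g(λ) = n − rank(A − λI):
  rank(A − (-5)·I) = 2, so dim ker(A − (-5)·I) = n − 2 = 3

Summary:
  λ = -5: algebraic multiplicity = 5, geometric multiplicity = 3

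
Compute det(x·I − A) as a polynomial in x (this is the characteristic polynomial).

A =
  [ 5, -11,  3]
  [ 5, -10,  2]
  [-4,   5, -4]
x^3 + 9*x^2 + 27*x + 27

Expanding det(x·I − A) (e.g. by cofactor expansion or by noting that A is similar to its Jordan form J, which has the same characteristic polynomial as A) gives
  χ_A(x) = x^3 + 9*x^2 + 27*x + 27
which factors as (x + 3)^3. The eigenvalues (with algebraic multiplicities) are λ = -3 with multiplicity 3.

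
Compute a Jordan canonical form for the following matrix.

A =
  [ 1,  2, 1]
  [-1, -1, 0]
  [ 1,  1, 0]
J_3(0)

The characteristic polynomial is
  det(x·I − A) = x^3

Eigenvalues and multiplicities (the geometric multiplicity of λ is n − rank(A − λI), which equals the number of Jordan blocks for λ):
  λ = 0: algebraic multiplicity = 3, geometric multiplicity = 1

Determining the block sizes for each eigenvalue:
  λ = 0: one block (gm = 1), so the single block has size am = 3 → block sizes [3]

Assembling the blocks gives a Jordan form
J =
  [0, 1, 0]
  [0, 0, 1]
  [0, 0, 0]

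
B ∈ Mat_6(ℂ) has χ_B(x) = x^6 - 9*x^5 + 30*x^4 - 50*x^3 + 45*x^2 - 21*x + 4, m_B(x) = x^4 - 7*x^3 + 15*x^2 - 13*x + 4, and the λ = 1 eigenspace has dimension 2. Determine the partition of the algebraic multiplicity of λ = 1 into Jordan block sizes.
Block sizes for λ = 1: [3, 2]

Step 1 — from the characteristic polynomial, algebraic multiplicity of λ = 1 is 5. From dim ker(B − (1)·I) = 2, there are exactly 2 Jordan blocks for λ = 1.
Step 2 — from the minimal polynomial, the factor (x − 1)^3 tells us the largest block for λ = 1 has size 3.
Step 3 — with total size 5, 2 blocks, and largest block 3, the block sizes (in nonincreasing order) are [3, 2].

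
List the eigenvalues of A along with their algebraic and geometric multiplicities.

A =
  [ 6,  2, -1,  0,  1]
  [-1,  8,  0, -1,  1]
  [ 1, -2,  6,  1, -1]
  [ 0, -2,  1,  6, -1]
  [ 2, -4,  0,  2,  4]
λ = 6: alg = 5, geom = 3

Step 1 — factor the characteristic polynomial to read off the algebraic multiplicities:
  χ_A(x) = (x - 6)^5

Step 2 — compute geometric multiplicities via the rank-nullity identity g(λ) = n − rank(A − λI):
  rank(A − (6)·I) = 2, so dim ker(A − (6)·I) = n − 2 = 3

Summary:
  λ = 6: algebraic multiplicity = 5, geometric multiplicity = 3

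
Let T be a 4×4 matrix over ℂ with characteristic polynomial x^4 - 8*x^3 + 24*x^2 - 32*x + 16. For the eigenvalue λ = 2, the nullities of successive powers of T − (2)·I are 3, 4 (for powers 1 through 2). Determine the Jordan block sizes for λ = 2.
Block sizes for λ = 2: [2, 1, 1]

From the dimensions of kernels of powers, the number of Jordan blocks of size at least j is d_j − d_{j−1} where d_j = dim ker(N^j) (with d_0 = 0). Computing the differences gives [3, 1].
The number of blocks of size exactly k is (#blocks of size ≥ k) − (#blocks of size ≥ k + 1), so the partition is: 2 block(s) of size 1, 1 block(s) of size 2.
In nonincreasing order the block sizes are [2, 1, 1].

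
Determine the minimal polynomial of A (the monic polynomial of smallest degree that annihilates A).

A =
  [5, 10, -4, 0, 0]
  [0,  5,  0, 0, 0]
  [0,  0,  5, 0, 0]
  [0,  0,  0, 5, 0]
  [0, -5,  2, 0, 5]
x^2 - 10*x + 25

The characteristic polynomial is χ_A(x) = (x - 5)^5, so the eigenvalues are known. The minimal polynomial is
  m_A(x) = Π_λ (x − λ)^{k_λ}
where k_λ is the size of the *largest* Jordan block for λ (equivalently, the smallest k with (A − λI)^k v = 0 for every generalised eigenvector v of λ).

  λ = 5: largest Jordan block has size 2, contributing (x − 5)^2

So m_A(x) = (x - 5)^2 = x^2 - 10*x + 25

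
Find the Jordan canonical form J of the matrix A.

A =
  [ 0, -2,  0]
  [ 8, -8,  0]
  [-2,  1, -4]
J_2(-4) ⊕ J_1(-4)

The characteristic polynomial is
  det(x·I − A) = x^3 + 12*x^2 + 48*x + 64 = (x + 4)^3

Eigenvalues and multiplicities (the geometric multiplicity of λ is n − rank(A − λI), which equals the number of Jordan blocks for λ):
  λ = -4: algebraic multiplicity = 3, geometric multiplicity = 2

Determining the block sizes for each eigenvalue:
  λ = -4: 2 blocks summing to 3 forces exactly one block of size 2 and the rest size 1 → block sizes [2, 1]

Assembling the blocks gives a Jordan form
J =
  [-4,  1,  0]
  [ 0, -4,  0]
  [ 0,  0, -4]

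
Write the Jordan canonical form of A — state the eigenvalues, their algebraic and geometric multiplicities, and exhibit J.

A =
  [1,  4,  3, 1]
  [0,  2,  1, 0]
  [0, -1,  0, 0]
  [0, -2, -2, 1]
J_3(1) ⊕ J_1(1)

The characteristic polynomial is
  det(x·I − A) = x^4 - 4*x^3 + 6*x^2 - 4*x + 1 = (x - 1)^4

Eigenvalues and multiplicities (the geometric multiplicity of λ is n − rank(A − λI), which equals the number of Jordan blocks for λ):
  λ = 1: algebraic multiplicity = 4, geometric multiplicity = 2

Determining the block sizes for each eigenvalue:
  λ = 1: with am = 4 and gm = 2, the partition is not yet determined (e.g. several partitions of 4 into 2 parts exist). Let N = A − (1)·I. Computing rank(N^1) = 2, rank(N^2) = 1, rank(N^3) = 0; the number of blocks of size ≥ j is rank(N^{j−1}) − rank(N^j), giving [2, 1, 1]. So we have 1 block(s) of size 3, 1 block(s) of size 1 → block sizes [3, 1]

Assembling the blocks gives a Jordan form
J =
  [1, 1, 0, 0]
  [0, 1, 1, 0]
  [0, 0, 1, 0]
  [0, 0, 0, 1]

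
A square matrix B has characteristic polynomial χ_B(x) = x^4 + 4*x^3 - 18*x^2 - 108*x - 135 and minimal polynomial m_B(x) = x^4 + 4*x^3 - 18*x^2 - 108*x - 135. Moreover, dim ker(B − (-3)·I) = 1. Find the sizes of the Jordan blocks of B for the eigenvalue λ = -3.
Block sizes for λ = -3: [3]

Step 1 — from the characteristic polynomial, algebraic multiplicity of λ = -3 is 3. From dim ker(B − (-3)·I) = 1, there are exactly 1 Jordan blocks for λ = -3.
Step 2 — from the minimal polynomial, the factor (x + 3)^3 tells us the largest block for λ = -3 has size 3.
Step 3 — with total size 3, 1 blocks, and largest block 3, the block sizes (in nonincreasing order) are [3].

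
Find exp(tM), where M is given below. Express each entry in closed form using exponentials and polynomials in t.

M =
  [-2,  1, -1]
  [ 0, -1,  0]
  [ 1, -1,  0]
e^{tM} =
  [-t*exp(-t) + exp(-t), t*exp(-t), -t*exp(-t)]
  [0, exp(-t), 0]
  [t*exp(-t), -t*exp(-t), t*exp(-t) + exp(-t)]

Strategy: write M = P · J · P⁻¹ where J is a Jordan canonical form, so e^{tM} = P · e^{tJ} · P⁻¹, and e^{tJ} can be computed block-by-block.

M has Jordan form
J =
  [-1,  1,  0]
  [ 0, -1,  0]
  [ 0,  0, -1]
(up to reordering of blocks).

Per-block formulas:
  For a 2×2 Jordan block J_2(-1): exp(t · J_2(-1)) = e^(-1t)·(I + t·N), where N is the 2×2 nilpotent shift.
  For a 1×1 block at λ = -1: exp(t · [-1]) = [e^(-1t)].

After assembling e^{tJ} and conjugating by P, we get:

e^{tM} =
  [-t*exp(-t) + exp(-t), t*exp(-t), -t*exp(-t)]
  [0, exp(-t), 0]
  [t*exp(-t), -t*exp(-t), t*exp(-t) + exp(-t)]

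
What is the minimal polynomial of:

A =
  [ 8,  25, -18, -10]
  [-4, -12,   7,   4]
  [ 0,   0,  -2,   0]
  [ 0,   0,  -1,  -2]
x^3 + 6*x^2 + 12*x + 8

The characteristic polynomial is χ_A(x) = (x + 2)^4, so the eigenvalues are known. The minimal polynomial is
  m_A(x) = Π_λ (x − λ)^{k_λ}
where k_λ is the size of the *largest* Jordan block for λ (equivalently, the smallest k with (A − λI)^k v = 0 for every generalised eigenvector v of λ).

  λ = -2: largest Jordan block has size 3, contributing (x + 2)^3

So m_A(x) = (x + 2)^3 = x^3 + 6*x^2 + 12*x + 8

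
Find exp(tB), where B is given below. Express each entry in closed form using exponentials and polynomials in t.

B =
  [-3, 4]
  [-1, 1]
e^{tB} =
  [-2*t*exp(-t) + exp(-t), 4*t*exp(-t)]
  [-t*exp(-t), 2*t*exp(-t) + exp(-t)]

Strategy: write B = P · J · P⁻¹ where J is a Jordan canonical form, so e^{tB} = P · e^{tJ} · P⁻¹, and e^{tJ} can be computed block-by-block.

B has Jordan form
J =
  [-1,  1]
  [ 0, -1]
(up to reordering of blocks).

Per-block formulas:
  For a 2×2 Jordan block J_2(-1): exp(t · J_2(-1)) = e^(-1t)·(I + t·N), where N is the 2×2 nilpotent shift.

After assembling e^{tJ} and conjugating by P, we get:

e^{tB} =
  [-2*t*exp(-t) + exp(-t), 4*t*exp(-t)]
  [-t*exp(-t), 2*t*exp(-t) + exp(-t)]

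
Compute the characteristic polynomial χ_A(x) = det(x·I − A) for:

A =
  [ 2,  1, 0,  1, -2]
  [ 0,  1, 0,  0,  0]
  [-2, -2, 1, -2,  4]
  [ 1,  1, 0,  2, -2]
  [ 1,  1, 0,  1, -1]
x^5 - 5*x^4 + 10*x^3 - 10*x^2 + 5*x - 1

Expanding det(x·I − A) (e.g. by cofactor expansion or by noting that A is similar to its Jordan form J, which has the same characteristic polynomial as A) gives
  χ_A(x) = x^5 - 5*x^4 + 10*x^3 - 10*x^2 + 5*x - 1
which factors as (x - 1)^5. The eigenvalues (with algebraic multiplicities) are λ = 1 with multiplicity 5.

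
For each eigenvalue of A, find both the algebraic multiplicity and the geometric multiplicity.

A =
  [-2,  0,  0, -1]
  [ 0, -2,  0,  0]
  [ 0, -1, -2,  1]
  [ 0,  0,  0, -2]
λ = -2: alg = 4, geom = 2

Step 1 — factor the characteristic polynomial to read off the algebraic multiplicities:
  χ_A(x) = (x + 2)^4

Step 2 — compute geometric multiplicities via the rank-nullity identity g(λ) = n − rank(A − λI):
  rank(A − (-2)·I) = 2, so dim ker(A − (-2)·I) = n − 2 = 2

Summary:
  λ = -2: algebraic multiplicity = 4, geometric multiplicity = 2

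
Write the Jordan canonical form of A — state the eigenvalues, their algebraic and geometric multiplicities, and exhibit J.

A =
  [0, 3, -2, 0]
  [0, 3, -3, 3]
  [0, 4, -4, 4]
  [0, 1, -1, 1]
J_3(0) ⊕ J_1(0)

The characteristic polynomial is
  det(x·I − A) = x^4

Eigenvalues and multiplicities (the geometric multiplicity of λ is n − rank(A − λI), which equals the number of Jordan blocks for λ):
  λ = 0: algebraic multiplicity = 4, geometric multiplicity = 2

Determining the block sizes for each eigenvalue:
  λ = 0: with am = 4 and gm = 2, the partition is not yet determined (e.g. several partitions of 4 into 2 parts exist). Let N = A − (0)·I. Computing rank(N^1) = 2, rank(N^2) = 1, rank(N^3) = 0; the number of blocks of size ≥ j is rank(N^{j−1}) − rank(N^j), giving [2, 1, 1]. So we have 1 block(s) of size 3, 1 block(s) of size 1 → block sizes [3, 1]

Assembling the blocks gives a Jordan form
J =
  [0, 1, 0, 0]
  [0, 0, 1, 0]
  [0, 0, 0, 0]
  [0, 0, 0, 0]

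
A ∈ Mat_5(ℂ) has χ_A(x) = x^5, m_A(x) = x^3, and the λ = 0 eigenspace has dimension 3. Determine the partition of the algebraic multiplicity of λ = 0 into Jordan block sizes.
Block sizes for λ = 0: [3, 1, 1]

Step 1 — from the characteristic polynomial, algebraic multiplicity of λ = 0 is 5. From dim ker(A − (0)·I) = 3, there are exactly 3 Jordan blocks for λ = 0.
Step 2 — from the minimal polynomial, the factor (x − 0)^3 tells us the largest block for λ = 0 has size 3.
Step 3 — with total size 5, 3 blocks, and largest block 3, the block sizes (in nonincreasing order) are [3, 1, 1].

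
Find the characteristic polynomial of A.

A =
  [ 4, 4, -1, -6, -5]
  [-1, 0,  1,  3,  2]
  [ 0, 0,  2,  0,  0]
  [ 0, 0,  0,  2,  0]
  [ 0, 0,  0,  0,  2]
x^5 - 10*x^4 + 40*x^3 - 80*x^2 + 80*x - 32

Expanding det(x·I − A) (e.g. by cofactor expansion or by noting that A is similar to its Jordan form J, which has the same characteristic polynomial as A) gives
  χ_A(x) = x^5 - 10*x^4 + 40*x^3 - 80*x^2 + 80*x - 32
which factors as (x - 2)^5. The eigenvalues (with algebraic multiplicities) are λ = 2 with multiplicity 5.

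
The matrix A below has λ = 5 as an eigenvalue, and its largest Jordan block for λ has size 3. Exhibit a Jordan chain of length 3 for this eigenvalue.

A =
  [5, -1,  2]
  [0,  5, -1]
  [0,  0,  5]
A Jordan chain for λ = 5 of length 3:
v_1 = (1, 0, 0)ᵀ
v_2 = (2, -1, 0)ᵀ
v_3 = (0, 0, 1)ᵀ

Let N = A − (5)·I. We want v_3 with N^3 v_3 = 0 but N^2 v_3 ≠ 0; then v_{j-1} := N · v_j for j = 3, …, 2.

Pick v_3 = (0, 0, 1)ᵀ.
Then v_2 = N · v_3 = (2, -1, 0)ᵀ.
Then v_1 = N · v_2 = (1, 0, 0)ᵀ.

Sanity check: (A − (5)·I) v_1 = (0, 0, 0)ᵀ = 0. ✓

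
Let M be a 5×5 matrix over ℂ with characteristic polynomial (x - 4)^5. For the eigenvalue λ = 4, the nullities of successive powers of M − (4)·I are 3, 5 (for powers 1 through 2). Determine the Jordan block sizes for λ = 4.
Block sizes for λ = 4: [2, 2, 1]

From the dimensions of kernels of powers, the number of Jordan blocks of size at least j is d_j − d_{j−1} where d_j = dim ker(N^j) (with d_0 = 0). Computing the differences gives [3, 2].
The number of blocks of size exactly k is (#blocks of size ≥ k) − (#blocks of size ≥ k + 1), so the partition is: 1 block(s) of size 1, 2 block(s) of size 2.
In nonincreasing order the block sizes are [2, 2, 1].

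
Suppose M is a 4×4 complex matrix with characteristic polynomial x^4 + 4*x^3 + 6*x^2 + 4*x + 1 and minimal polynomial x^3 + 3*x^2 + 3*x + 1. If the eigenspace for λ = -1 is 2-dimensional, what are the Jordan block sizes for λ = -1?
Block sizes for λ = -1: [3, 1]

Step 1 — from the characteristic polynomial, algebraic multiplicity of λ = -1 is 4. From dim ker(M − (-1)·I) = 2, there are exactly 2 Jordan blocks for λ = -1.
Step 2 — from the minimal polynomial, the factor (x + 1)^3 tells us the largest block for λ = -1 has size 3.
Step 3 — with total size 4, 2 blocks, and largest block 3, the block sizes (in nonincreasing order) are [3, 1].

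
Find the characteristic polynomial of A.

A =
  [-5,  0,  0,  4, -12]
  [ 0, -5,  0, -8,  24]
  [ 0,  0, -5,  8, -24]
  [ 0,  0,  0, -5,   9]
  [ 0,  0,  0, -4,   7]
x^5 + 13*x^4 + 46*x^3 - 10*x^2 - 175*x + 125

Expanding det(x·I − A) (e.g. by cofactor expansion or by noting that A is similar to its Jordan form J, which has the same characteristic polynomial as A) gives
  χ_A(x) = x^5 + 13*x^4 + 46*x^3 - 10*x^2 - 175*x + 125
which factors as (x - 1)^2*(x + 5)^3. The eigenvalues (with algebraic multiplicities) are λ = -5 with multiplicity 3, λ = 1 with multiplicity 2.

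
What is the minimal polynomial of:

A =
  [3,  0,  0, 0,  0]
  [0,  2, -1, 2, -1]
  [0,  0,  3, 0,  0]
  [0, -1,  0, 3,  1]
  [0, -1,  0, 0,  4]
x^3 - 9*x^2 + 27*x - 27

The characteristic polynomial is χ_A(x) = (x - 3)^5, so the eigenvalues are known. The minimal polynomial is
  m_A(x) = Π_λ (x − λ)^{k_λ}
where k_λ is the size of the *largest* Jordan block for λ (equivalently, the smallest k with (A − λI)^k v = 0 for every generalised eigenvector v of λ).

  λ = 3: largest Jordan block has size 3, contributing (x − 3)^3

So m_A(x) = (x - 3)^3 = x^3 - 9*x^2 + 27*x - 27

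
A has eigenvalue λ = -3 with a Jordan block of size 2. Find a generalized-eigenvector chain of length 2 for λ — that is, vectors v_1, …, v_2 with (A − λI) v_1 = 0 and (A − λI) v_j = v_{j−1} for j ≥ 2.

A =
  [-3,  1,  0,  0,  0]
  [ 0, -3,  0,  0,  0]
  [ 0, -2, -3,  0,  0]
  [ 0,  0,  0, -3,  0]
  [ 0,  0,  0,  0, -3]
A Jordan chain for λ = -3 of length 2:
v_1 = (1, 0, -2, 0, 0)ᵀ
v_2 = (0, 1, 0, 0, 0)ᵀ

Let N = A − (-3)·I. We want v_2 with N^2 v_2 = 0 but N^1 v_2 ≠ 0; then v_{j-1} := N · v_j for j = 2, …, 2.

Pick v_2 = (0, 1, 0, 0, 0)ᵀ.
Then v_1 = N · v_2 = (1, 0, -2, 0, 0)ᵀ.

Sanity check: (A − (-3)·I) v_1 = (0, 0, 0, 0, 0)ᵀ = 0. ✓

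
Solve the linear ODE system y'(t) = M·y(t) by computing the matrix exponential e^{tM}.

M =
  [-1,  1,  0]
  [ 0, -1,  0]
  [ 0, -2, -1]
e^{tM} =
  [exp(-t), t*exp(-t), 0]
  [0, exp(-t), 0]
  [0, -2*t*exp(-t), exp(-t)]

Strategy: write M = P · J · P⁻¹ where J is a Jordan canonical form, so e^{tM} = P · e^{tJ} · P⁻¹, and e^{tJ} can be computed block-by-block.

M has Jordan form
J =
  [-1,  1,  0]
  [ 0, -1,  0]
  [ 0,  0, -1]
(up to reordering of blocks).

Per-block formulas:
  For a 1×1 block at λ = -1: exp(t · [-1]) = [e^(-1t)].
  For a 2×2 Jordan block J_2(-1): exp(t · J_2(-1)) = e^(-1t)·(I + t·N), where N is the 2×2 nilpotent shift.

After assembling e^{tJ} and conjugating by P, we get:

e^{tM} =
  [exp(-t), t*exp(-t), 0]
  [0, exp(-t), 0]
  [0, -2*t*exp(-t), exp(-t)]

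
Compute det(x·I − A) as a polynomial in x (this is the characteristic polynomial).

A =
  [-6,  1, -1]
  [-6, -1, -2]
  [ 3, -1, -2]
x^3 + 9*x^2 + 27*x + 27

Expanding det(x·I − A) (e.g. by cofactor expansion or by noting that A is similar to its Jordan form J, which has the same characteristic polynomial as A) gives
  χ_A(x) = x^3 + 9*x^2 + 27*x + 27
which factors as (x + 3)^3. The eigenvalues (with algebraic multiplicities) are λ = -3 with multiplicity 3.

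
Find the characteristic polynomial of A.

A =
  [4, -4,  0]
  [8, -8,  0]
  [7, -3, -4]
x^3 + 8*x^2 + 16*x

Expanding det(x·I − A) (e.g. by cofactor expansion or by noting that A is similar to its Jordan form J, which has the same characteristic polynomial as A) gives
  χ_A(x) = x^3 + 8*x^2 + 16*x
which factors as x*(x + 4)^2. The eigenvalues (with algebraic multiplicities) are λ = -4 with multiplicity 2, λ = 0 with multiplicity 1.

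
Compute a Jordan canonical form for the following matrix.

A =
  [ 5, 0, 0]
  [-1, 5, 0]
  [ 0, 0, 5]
J_2(5) ⊕ J_1(5)

The characteristic polynomial is
  det(x·I − A) = x^3 - 15*x^2 + 75*x - 125 = (x - 5)^3

Eigenvalues and multiplicities (the geometric multiplicity of λ is n − rank(A − λI), which equals the number of Jordan blocks for λ):
  λ = 5: algebraic multiplicity = 3, geometric multiplicity = 2

Determining the block sizes for each eigenvalue:
  λ = 5: 2 blocks summing to 3 forces exactly one block of size 2 and the rest size 1 → block sizes [2, 1]

Assembling the blocks gives a Jordan form
J =
  [5, 1, 0]
  [0, 5, 0]
  [0, 0, 5]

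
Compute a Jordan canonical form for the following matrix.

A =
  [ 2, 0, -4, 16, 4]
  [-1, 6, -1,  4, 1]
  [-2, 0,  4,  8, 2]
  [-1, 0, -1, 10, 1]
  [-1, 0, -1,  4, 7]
J_1(5) ⊕ J_1(6) ⊕ J_1(6) ⊕ J_1(6) ⊕ J_1(6)

The characteristic polynomial is
  det(x·I − A) = x^5 - 29*x^4 + 336*x^3 - 1944*x^2 + 5616*x - 6480 = (x - 6)^4*(x - 5)

Eigenvalues and multiplicities (the geometric multiplicity of λ is n − rank(A − λI), which equals the number of Jordan blocks for λ):
  λ = 5: algebraic multiplicity = 1, geometric multiplicity = 1
  λ = 6: algebraic multiplicity = 4, geometric multiplicity = 4

Determining the block sizes for each eigenvalue:
  λ = 5: one block (gm = 1), so the single block has size am = 1 → block sizes [1]
  λ = 6: gm = am = 4, so every block has size 1 → block sizes [1, 1, 1, 1]

Assembling the blocks gives a Jordan form
J =
  [5, 0, 0, 0, 0]
  [0, 6, 0, 0, 0]
  [0, 0, 6, 0, 0]
  [0, 0, 0, 6, 0]
  [0, 0, 0, 0, 6]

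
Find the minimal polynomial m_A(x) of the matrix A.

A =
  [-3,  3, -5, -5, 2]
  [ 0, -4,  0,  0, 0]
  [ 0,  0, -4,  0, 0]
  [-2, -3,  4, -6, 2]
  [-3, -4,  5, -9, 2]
x^4 + 11*x^3 + 42*x^2 + 64*x + 32

The characteristic polynomial is χ_A(x) = (x + 1)*(x + 2)*(x + 4)^3, so the eigenvalues are known. The minimal polynomial is
  m_A(x) = Π_λ (x − λ)^{k_λ}
where k_λ is the size of the *largest* Jordan block for λ (equivalently, the smallest k with (A − λI)^k v = 0 for every generalised eigenvector v of λ).

  λ = -4: largest Jordan block has size 2, contributing (x + 4)^2
  λ = -2: largest Jordan block has size 1, contributing (x + 2)
  λ = -1: largest Jordan block has size 1, contributing (x + 1)

So m_A(x) = (x + 1)*(x + 2)*(x + 4)^2 = x^4 + 11*x^3 + 42*x^2 + 64*x + 32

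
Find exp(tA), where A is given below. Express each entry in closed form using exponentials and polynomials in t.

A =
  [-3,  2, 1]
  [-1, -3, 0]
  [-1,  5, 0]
e^{tA} =
  [-t^2*exp(-2*t) - t*exp(-2*t) + exp(-2*t), t^2*exp(-2*t)/2 + 2*t*exp(-2*t), t^2*exp(-2*t)/2 + t*exp(-2*t)]
  [t^2*exp(-2*t) - t*exp(-2*t), -t^2*exp(-2*t)/2 - t*exp(-2*t) + exp(-2*t), -t^2*exp(-2*t)/2]
  [-3*t^2*exp(-2*t) - t*exp(-2*t), 3*t^2*exp(-2*t)/2 + 5*t*exp(-2*t), 3*t^2*exp(-2*t)/2 + 2*t*exp(-2*t) + exp(-2*t)]

Strategy: write A = P · J · P⁻¹ where J is a Jordan canonical form, so e^{tA} = P · e^{tJ} · P⁻¹, and e^{tJ} can be computed block-by-block.

A has Jordan form
J =
  [-2,  1,  0]
  [ 0, -2,  1]
  [ 0,  0, -2]
(up to reordering of blocks).

Per-block formulas:
  For a 3×3 Jordan block J_3(-2): exp(t · J_3(-2)) = e^(-2t)·(I + t·N + (t^2/2)·N^2), where N is the 3×3 nilpotent shift.

After assembling e^{tJ} and conjugating by P, we get:

e^{tA} =
  [-t^2*exp(-2*t) - t*exp(-2*t) + exp(-2*t), t^2*exp(-2*t)/2 + 2*t*exp(-2*t), t^2*exp(-2*t)/2 + t*exp(-2*t)]
  [t^2*exp(-2*t) - t*exp(-2*t), -t^2*exp(-2*t)/2 - t*exp(-2*t) + exp(-2*t), -t^2*exp(-2*t)/2]
  [-3*t^2*exp(-2*t) - t*exp(-2*t), 3*t^2*exp(-2*t)/2 + 5*t*exp(-2*t), 3*t^2*exp(-2*t)/2 + 2*t*exp(-2*t) + exp(-2*t)]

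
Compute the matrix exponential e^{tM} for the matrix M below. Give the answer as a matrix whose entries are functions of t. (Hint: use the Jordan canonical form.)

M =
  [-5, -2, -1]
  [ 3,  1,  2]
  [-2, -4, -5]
e^{tM} =
  [-2*t*exp(-3*t) + exp(-3*t), -2*t*exp(-3*t), -t*exp(-3*t)]
  [t^2*exp(-3*t) + 3*t*exp(-3*t), t^2*exp(-3*t) + 4*t*exp(-3*t) + exp(-3*t), t^2*exp(-3*t)/2 + 2*t*exp(-3*t)]
  [-2*t^2*exp(-3*t) - 2*t*exp(-3*t), -2*t^2*exp(-3*t) - 4*t*exp(-3*t), -t^2*exp(-3*t) - 2*t*exp(-3*t) + exp(-3*t)]

Strategy: write M = P · J · P⁻¹ where J is a Jordan canonical form, so e^{tM} = P · e^{tJ} · P⁻¹, and e^{tJ} can be computed block-by-block.

M has Jordan form
J =
  [-3,  1,  0]
  [ 0, -3,  1]
  [ 0,  0, -3]
(up to reordering of blocks).

Per-block formulas:
  For a 3×3 Jordan block J_3(-3): exp(t · J_3(-3)) = e^(-3t)·(I + t·N + (t^2/2)·N^2), where N is the 3×3 nilpotent shift.

After assembling e^{tJ} and conjugating by P, we get:

e^{tM} =
  [-2*t*exp(-3*t) + exp(-3*t), -2*t*exp(-3*t), -t*exp(-3*t)]
  [t^2*exp(-3*t) + 3*t*exp(-3*t), t^2*exp(-3*t) + 4*t*exp(-3*t) + exp(-3*t), t^2*exp(-3*t)/2 + 2*t*exp(-3*t)]
  [-2*t^2*exp(-3*t) - 2*t*exp(-3*t), -2*t^2*exp(-3*t) - 4*t*exp(-3*t), -t^2*exp(-3*t) - 2*t*exp(-3*t) + exp(-3*t)]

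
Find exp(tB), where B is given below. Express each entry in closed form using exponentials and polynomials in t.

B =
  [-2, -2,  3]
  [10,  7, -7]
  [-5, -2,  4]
e^{tB} =
  [-5*t^2*exp(3*t) - 5*t*exp(3*t) + exp(3*t), -2*t^2*exp(3*t) - 2*t*exp(3*t), t^2*exp(3*t) + 3*t*exp(3*t)]
  [25*t^2*exp(3*t)/2 + 10*t*exp(3*t), 5*t^2*exp(3*t) + 4*t*exp(3*t) + exp(3*t), -5*t^2*exp(3*t)/2 - 7*t*exp(3*t)]
  [-5*t*exp(3*t), -2*t*exp(3*t), t*exp(3*t) + exp(3*t)]

Strategy: write B = P · J · P⁻¹ where J is a Jordan canonical form, so e^{tB} = P · e^{tJ} · P⁻¹, and e^{tJ} can be computed block-by-block.

B has Jordan form
J =
  [3, 1, 0]
  [0, 3, 1]
  [0, 0, 3]
(up to reordering of blocks).

Per-block formulas:
  For a 3×3 Jordan block J_3(3): exp(t · J_3(3)) = e^(3t)·(I + t·N + (t^2/2)·N^2), where N is the 3×3 nilpotent shift.

After assembling e^{tJ} and conjugating by P, we get:

e^{tB} =
  [-5*t^2*exp(3*t) - 5*t*exp(3*t) + exp(3*t), -2*t^2*exp(3*t) - 2*t*exp(3*t), t^2*exp(3*t) + 3*t*exp(3*t)]
  [25*t^2*exp(3*t)/2 + 10*t*exp(3*t), 5*t^2*exp(3*t) + 4*t*exp(3*t) + exp(3*t), -5*t^2*exp(3*t)/2 - 7*t*exp(3*t)]
  [-5*t*exp(3*t), -2*t*exp(3*t), t*exp(3*t) + exp(3*t)]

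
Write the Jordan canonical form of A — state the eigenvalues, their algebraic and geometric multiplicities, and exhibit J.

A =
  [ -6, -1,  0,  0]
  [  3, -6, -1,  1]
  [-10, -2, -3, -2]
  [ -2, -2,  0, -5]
J_3(-5) ⊕ J_1(-5)

The characteristic polynomial is
  det(x·I − A) = x^4 + 20*x^3 + 150*x^2 + 500*x + 625 = (x + 5)^4

Eigenvalues and multiplicities (the geometric multiplicity of λ is n − rank(A − λI), which equals the number of Jordan blocks for λ):
  λ = -5: algebraic multiplicity = 4, geometric multiplicity = 2

Determining the block sizes for each eigenvalue:
  λ = -5: with am = 4 and gm = 2, the partition is not yet determined (e.g. several partitions of 4 into 2 parts exist). Let N = A − (-5)·I. Computing rank(N^1) = 2, rank(N^2) = 1, rank(N^3) = 0; the number of blocks of size ≥ j is rank(N^{j−1}) − rank(N^j), giving [2, 1, 1]. So we have 1 block(s) of size 3, 1 block(s) of size 1 → block sizes [3, 1]

Assembling the blocks gives a Jordan form
J =
  [-5,  1,  0,  0]
  [ 0, -5,  1,  0]
  [ 0,  0, -5,  0]
  [ 0,  0,  0, -5]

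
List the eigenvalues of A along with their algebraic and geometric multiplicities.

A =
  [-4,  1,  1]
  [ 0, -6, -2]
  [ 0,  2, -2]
λ = -4: alg = 3, geom = 2

Step 1 — factor the characteristic polynomial to read off the algebraic multiplicities:
  χ_A(x) = (x + 4)^3

Step 2 — compute geometric multiplicities via the rank-nullity identity g(λ) = n − rank(A − λI):
  rank(A − (-4)·I) = 1, so dim ker(A − (-4)·I) = n − 1 = 2

Summary:
  λ = -4: algebraic multiplicity = 3, geometric multiplicity = 2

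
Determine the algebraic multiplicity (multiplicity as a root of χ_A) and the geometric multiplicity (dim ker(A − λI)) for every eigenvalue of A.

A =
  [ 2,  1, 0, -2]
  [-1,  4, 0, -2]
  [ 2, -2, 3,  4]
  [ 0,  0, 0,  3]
λ = 3: alg = 4, geom = 3

Step 1 — factor the characteristic polynomial to read off the algebraic multiplicities:
  χ_A(x) = (x - 3)^4

Step 2 — compute geometric multiplicities via the rank-nullity identity g(λ) = n − rank(A − λI):
  rank(A − (3)·I) = 1, so dim ker(A − (3)·I) = n − 1 = 3

Summary:
  λ = 3: algebraic multiplicity = 4, geometric multiplicity = 3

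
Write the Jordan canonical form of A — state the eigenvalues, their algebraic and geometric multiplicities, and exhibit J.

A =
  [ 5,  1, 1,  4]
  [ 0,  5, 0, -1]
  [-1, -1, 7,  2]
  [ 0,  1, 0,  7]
J_3(6) ⊕ J_1(6)

The characteristic polynomial is
  det(x·I − A) = x^4 - 24*x^3 + 216*x^2 - 864*x + 1296 = (x - 6)^4

Eigenvalues and multiplicities (the geometric multiplicity of λ is n − rank(A − λI), which equals the number of Jordan blocks for λ):
  λ = 6: algebraic multiplicity = 4, geometric multiplicity = 2

Determining the block sizes for each eigenvalue:
  λ = 6: with am = 4 and gm = 2, the partition is not yet determined (e.g. several partitions of 4 into 2 parts exist). Let N = A − (6)·I. Computing rank(N^1) = 2, rank(N^2) = 1, rank(N^3) = 0; the number of blocks of size ≥ j is rank(N^{j−1}) − rank(N^j), giving [2, 1, 1]. So we have 1 block(s) of size 3, 1 block(s) of size 1 → block sizes [3, 1]

Assembling the blocks gives a Jordan form
J =
  [6, 1, 0, 0]
  [0, 6, 1, 0]
  [0, 0, 6, 0]
  [0, 0, 0, 6]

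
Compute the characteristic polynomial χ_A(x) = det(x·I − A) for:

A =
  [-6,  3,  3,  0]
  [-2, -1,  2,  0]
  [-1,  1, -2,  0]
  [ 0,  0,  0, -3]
x^4 + 12*x^3 + 54*x^2 + 108*x + 81

Expanding det(x·I − A) (e.g. by cofactor expansion or by noting that A is similar to its Jordan form J, which has the same characteristic polynomial as A) gives
  χ_A(x) = x^4 + 12*x^3 + 54*x^2 + 108*x + 81
which factors as (x + 3)^4. The eigenvalues (with algebraic multiplicities) are λ = -3 with multiplicity 4.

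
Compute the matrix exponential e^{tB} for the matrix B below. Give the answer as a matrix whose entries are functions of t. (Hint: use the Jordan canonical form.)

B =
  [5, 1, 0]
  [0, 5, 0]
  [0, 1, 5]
e^{tB} =
  [exp(5*t), t*exp(5*t), 0]
  [0, exp(5*t), 0]
  [0, t*exp(5*t), exp(5*t)]

Strategy: write B = P · J · P⁻¹ where J is a Jordan canonical form, so e^{tB} = P · e^{tJ} · P⁻¹, and e^{tJ} can be computed block-by-block.

B has Jordan form
J =
  [5, 1, 0]
  [0, 5, 0]
  [0, 0, 5]
(up to reordering of blocks).

Per-block formulas:
  For a 2×2 Jordan block J_2(5): exp(t · J_2(5)) = e^(5t)·(I + t·N), where N is the 2×2 nilpotent shift.
  For a 1×1 block at λ = 5: exp(t · [5]) = [e^(5t)].

After assembling e^{tJ} and conjugating by P, we get:

e^{tB} =
  [exp(5*t), t*exp(5*t), 0]
  [0, exp(5*t), 0]
  [0, t*exp(5*t), exp(5*t)]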